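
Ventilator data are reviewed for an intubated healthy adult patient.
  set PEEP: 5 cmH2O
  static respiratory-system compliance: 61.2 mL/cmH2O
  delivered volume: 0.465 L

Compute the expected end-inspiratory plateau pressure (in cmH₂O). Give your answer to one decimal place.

Pplat = PEEP + Vt / Cstat = 5 + 465 / 61.2 = 5 + 7.598 = 12.598 cmH2O.

12.6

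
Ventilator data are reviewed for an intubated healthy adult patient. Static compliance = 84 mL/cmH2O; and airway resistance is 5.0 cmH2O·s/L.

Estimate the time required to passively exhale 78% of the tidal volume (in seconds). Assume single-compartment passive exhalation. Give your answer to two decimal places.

τ = R × C = 5.0 × 84 mL/cmH2O = 5.0 × 0.084 L/cmH2O = 0.42 s.
Exhaled fraction f = 1 − e^(−t/τ) → t = −τ·ln(1 − f) = −0.42·ln(0.22) = 0.6359 s.

0.64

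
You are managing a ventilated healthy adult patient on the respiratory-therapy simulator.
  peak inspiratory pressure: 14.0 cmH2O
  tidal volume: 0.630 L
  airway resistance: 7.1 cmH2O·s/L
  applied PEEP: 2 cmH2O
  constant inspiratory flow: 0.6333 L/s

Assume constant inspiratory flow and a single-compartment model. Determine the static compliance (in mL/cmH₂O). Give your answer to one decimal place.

84.0

Equation of motion (constant flow): PIP = Vt/C + R·V̇ + PEEP.
Vt/C = PIP − R·V̇ − PEEP = 14.0 − 7.1×0.6333 − 2 = 14.0 − 4.496 − 2 = 7.504 cmH2O.
C = Vt / 7.504 = 630 / 7.504 = 83.955 mL/cmH2O.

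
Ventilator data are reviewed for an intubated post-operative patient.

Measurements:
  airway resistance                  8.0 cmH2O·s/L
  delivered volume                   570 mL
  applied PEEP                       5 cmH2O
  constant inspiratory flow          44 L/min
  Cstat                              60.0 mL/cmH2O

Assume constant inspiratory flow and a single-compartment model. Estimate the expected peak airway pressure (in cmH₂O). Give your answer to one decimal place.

Flow: 44 L/min ÷ 60 = 0.7333 L/s.
Equation of motion (constant flow): PIP = Vt/C + R·V̇ + PEEP.
PIP = 570/60.0 + 8.0×0.7333 + 5 = 9.5 + 5.866 + 5 = 20.366 cmH2O.

20.4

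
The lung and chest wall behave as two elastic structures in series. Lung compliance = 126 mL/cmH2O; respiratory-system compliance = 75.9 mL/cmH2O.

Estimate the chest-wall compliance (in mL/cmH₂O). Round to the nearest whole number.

1/Ccw = 1/Crs − 1/CL.
1/Ccw = 1/75.9 − 1/126 = 0.005239.
Ccw = 190.88 mL/cmH2O.

191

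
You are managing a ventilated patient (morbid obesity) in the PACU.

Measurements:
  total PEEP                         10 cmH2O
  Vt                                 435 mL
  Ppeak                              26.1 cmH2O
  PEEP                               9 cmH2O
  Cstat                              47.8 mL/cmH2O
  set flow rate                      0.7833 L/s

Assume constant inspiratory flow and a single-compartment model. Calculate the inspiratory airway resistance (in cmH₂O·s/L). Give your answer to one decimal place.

8.9

Total PEEP = 10 cmH2O (set 9 + intrinsic 1); this is the baseline alveolar pressure.
Equation of motion (constant flow): PIP = Vt/C + R·V̇ + PEEP.
R·V̇ = PIP − Vt/C − PEEP = 26.1 − 435/47.8 − 10 = 26.1 − 9.1 − 10 = 7.0 cmH2O.
R = 7.0 / 0.7833 = 8.937 cmH2O·s/L.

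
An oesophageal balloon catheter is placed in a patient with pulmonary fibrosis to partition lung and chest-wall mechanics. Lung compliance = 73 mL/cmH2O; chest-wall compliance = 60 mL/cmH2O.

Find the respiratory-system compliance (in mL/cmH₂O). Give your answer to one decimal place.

32.9

Lung and chest wall are elastances in series: 1/Crs = 1/CL + 1/Ccw.
1/Crs = 1/73 + 1/60 = 0.03037.
Crs = 32.927 mL/cmH2O.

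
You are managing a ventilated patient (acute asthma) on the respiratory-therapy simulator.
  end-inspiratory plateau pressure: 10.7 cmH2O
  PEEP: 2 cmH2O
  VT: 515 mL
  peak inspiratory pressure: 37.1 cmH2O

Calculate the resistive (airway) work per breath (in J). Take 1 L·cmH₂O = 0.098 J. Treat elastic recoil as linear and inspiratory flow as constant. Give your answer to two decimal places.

1.33

With constant inspiratory flow the resistive pressure is constant at PIP − Pplat = 37.1 − 10.7 = 26.4 cmH2O, so resistive work = 26.4 × 0.515 = 13.596 L·cmH2O.
× 0.098 J/(L·cmH2O) → 1.332 J.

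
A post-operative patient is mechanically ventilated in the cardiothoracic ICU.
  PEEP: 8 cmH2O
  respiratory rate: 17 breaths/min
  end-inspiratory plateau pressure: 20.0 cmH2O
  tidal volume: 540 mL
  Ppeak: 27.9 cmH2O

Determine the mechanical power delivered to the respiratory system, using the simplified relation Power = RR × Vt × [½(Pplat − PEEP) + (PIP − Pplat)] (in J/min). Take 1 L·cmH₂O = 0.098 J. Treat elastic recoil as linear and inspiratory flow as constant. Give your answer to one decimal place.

12.5

Per-breath work = Vt × [½(Pplat−PEEP) + (PIP−Pplat)] = 0.540 × [0.5×12.0 + 7.9] = 0.540 × 13.9 = 7.506 L·cmH2O.
Power = 17 × 7.506 = 127.6 L·cmH2O/min.
× 0.098 J/(L·cmH2O) → 12.505 J/min.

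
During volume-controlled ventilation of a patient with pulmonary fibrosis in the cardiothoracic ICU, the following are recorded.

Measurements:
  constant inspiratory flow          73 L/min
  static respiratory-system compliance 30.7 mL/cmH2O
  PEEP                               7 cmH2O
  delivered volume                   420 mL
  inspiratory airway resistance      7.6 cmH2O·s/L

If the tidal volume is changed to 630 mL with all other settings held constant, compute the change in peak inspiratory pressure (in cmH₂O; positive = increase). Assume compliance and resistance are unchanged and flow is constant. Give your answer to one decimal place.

6.8

PIP = Vt/C + R·V̇ + PEEP (constant-flow equation of motion).
Only the elastic term changes: ΔPIP = ΔVt / C = (630 − 420) / 30.7 = 6.84 cmH2O.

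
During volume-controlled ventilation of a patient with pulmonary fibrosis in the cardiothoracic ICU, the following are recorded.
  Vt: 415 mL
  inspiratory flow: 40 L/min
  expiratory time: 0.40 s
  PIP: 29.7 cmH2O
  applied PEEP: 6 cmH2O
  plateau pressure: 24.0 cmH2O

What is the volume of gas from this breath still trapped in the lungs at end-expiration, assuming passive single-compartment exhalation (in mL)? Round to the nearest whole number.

Flow: 40 L/min ÷ 60 = 0.6667 L/s.
R = (PIP − Pplat)/V̇ = (29.7 − 24.0) / 0.6667 = 5.7/0.6667 = 8.55 cmH2O·s/L.
C = Vt/(Pplat − PEEP) = 415.0 / (24.0 − 6) = 415.0/18.0 = 23.056 mL/cmH2O.
τ = R × C = 8.55 × 0.02306 L/cmH2O = 0.1972 s.
Fraction remaining = e^(−Te/τ) = e^(−0.40/0.1972) = 0.1315.
Trapped volume = 415.0 × 0.1315 = 54.573 mL.

55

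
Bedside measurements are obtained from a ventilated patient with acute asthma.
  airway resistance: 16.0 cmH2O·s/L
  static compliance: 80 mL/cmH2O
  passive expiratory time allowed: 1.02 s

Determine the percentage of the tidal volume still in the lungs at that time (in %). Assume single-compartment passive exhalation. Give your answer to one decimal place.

45.1

τ = R × C = 16.0 × 80 mL/cmH2O = 16.0 × 0.080 L/cmH2O = 1.28 s.
Passive exhalation: V(t)/V₀ = e^(−t/τ) = e^(−1.02/1.28) = 0.4507.
Fraction remaining = 0.4507 → 45.07%.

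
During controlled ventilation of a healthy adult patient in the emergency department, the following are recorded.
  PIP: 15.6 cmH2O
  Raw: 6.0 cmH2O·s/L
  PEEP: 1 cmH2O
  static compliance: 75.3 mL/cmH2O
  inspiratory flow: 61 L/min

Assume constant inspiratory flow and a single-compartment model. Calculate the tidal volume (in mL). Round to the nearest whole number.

Flow: 61 L/min ÷ 60 = 1.0167 L/s.
Equation of motion (constant flow): PIP = Vt/C + R·V̇ + PEEP.
Vt/C = PIP − R·V̇ − PEEP = 15.6 − 6.1 − 1 = 8.5 cmH2O.
Vt = C × 8.5 = 75.3 × 8.5 = 640.05 mL.

640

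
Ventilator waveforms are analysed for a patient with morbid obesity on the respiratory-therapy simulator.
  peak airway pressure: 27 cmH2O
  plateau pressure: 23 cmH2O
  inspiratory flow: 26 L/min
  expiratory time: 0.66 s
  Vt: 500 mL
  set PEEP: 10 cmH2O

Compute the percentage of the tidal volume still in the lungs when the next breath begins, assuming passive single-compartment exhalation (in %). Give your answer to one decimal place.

Flow: 26 L/min ÷ 60 = 0.4333 L/s.
R = (PIP − Pplat)/V̇ = (27 − 23) / 0.4333 = 4.0/0.4333 = 9.231 cmH2O·s/L.
C = Vt/(Pplat − PEEP) = 500.0 / (23 − 10) = 500.0/13.0 = 38.462 mL/cmH2O.
τ = R × C = 9.231 × 0.03846 L/cmH2O = 0.355 s.
Fraction remaining at end-expiration = e^(−Te/τ) = e^(−0.66/0.355) = 0.1558 → 15.58%.

15.6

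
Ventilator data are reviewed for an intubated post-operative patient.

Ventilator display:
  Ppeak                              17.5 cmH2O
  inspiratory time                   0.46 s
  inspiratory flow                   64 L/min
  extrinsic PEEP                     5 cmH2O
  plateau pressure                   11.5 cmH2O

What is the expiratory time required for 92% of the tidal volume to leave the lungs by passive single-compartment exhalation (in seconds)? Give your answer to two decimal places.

Flow: 64 L/min ÷ 60 = 1.0667 L/s.
Vt = flow × Ti = 1.0667 L/s × 0.46 s × 1000 mL/L = 490.68 mL.
R = (PIP − Pplat)/V̇ = (17.5 − 11.5) / 1.0667 = 6.0/1.0667 = 5.625 cmH2O·s/L.
C = Vt/(Pplat − PEEP) = 490.68 / (11.5 − 5) = 490.68/6.5 = 75.489 mL/cmH2O.
τ = R × C = 5.625 × 0.07549 L/cmH2O = 0.4246 s.
t = −τ·ln(1 − 0.92) = −0.4246·ln(0.08) = 1.072 s.

1.07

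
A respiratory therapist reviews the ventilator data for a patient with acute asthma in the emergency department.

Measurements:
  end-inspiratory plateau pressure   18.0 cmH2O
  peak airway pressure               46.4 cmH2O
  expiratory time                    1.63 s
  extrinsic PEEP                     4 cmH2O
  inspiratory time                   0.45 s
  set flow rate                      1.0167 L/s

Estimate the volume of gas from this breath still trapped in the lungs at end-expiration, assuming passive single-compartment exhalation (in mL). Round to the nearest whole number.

Vt = flow × Ti = 1.0167 L/s × 0.45 s × 1000 mL/L = 457.52 mL.
R = (PIP − Pplat)/V̇ = (46.4 − 18.0) / 1.0167 = 28.4/1.0167 = 27.934 cmH2O·s/L.
C = Vt/(Pplat − PEEP) = 457.52 / (18.0 − 4) = 457.52/14.0 = 32.68 mL/cmH2O.
τ = R × C = 27.934 × 0.03268 L/cmH2O = 0.9129 s.
Fraction remaining = e^(−Te/τ) = e^(−1.63/0.9129) = 0.1677.
Trapped volume = 457.52 × 0.1677 = 76.726 mL.

77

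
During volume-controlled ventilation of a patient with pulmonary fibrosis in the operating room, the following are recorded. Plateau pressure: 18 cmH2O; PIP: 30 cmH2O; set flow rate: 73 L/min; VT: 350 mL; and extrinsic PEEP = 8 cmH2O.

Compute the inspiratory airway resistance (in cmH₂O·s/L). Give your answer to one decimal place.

Flow: 73 L/min ÷ 60 = 1.2167 L/s.
Raw = (PIP − Pplat) / flow = (30 − 18) / 1.2167 = 12.0 / 1.2167 = 9.863 cmH2O·s/L.

9.9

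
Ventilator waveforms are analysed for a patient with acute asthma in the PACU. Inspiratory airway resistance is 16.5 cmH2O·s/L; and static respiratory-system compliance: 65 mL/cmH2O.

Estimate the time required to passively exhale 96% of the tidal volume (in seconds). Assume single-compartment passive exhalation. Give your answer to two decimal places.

3.45

τ = R × C = 16.5 × 65 mL/cmH2O = 16.5 × 0.065 L/cmH2O = 1.073 s.
Exhaled fraction f = 1 − e^(−t/τ) → t = −τ·ln(1 − f) = −1.073·ln(0.04) = 3.454 s.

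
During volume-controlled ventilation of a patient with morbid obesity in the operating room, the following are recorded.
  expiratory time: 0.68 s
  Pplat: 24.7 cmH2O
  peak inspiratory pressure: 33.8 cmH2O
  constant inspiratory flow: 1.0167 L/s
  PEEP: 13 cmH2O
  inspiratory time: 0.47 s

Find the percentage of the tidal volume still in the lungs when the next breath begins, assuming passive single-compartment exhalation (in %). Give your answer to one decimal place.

15.6

Vt = flow × Ti = 1.0167 L/s × 0.47 s × 1000 mL/L = 477.85 mL.
R = (PIP − Pplat)/V̇ = (33.8 − 24.7) / 1.0167 = 9.1/1.0167 = 8.951 cmH2O·s/L.
C = Vt/(Pplat − PEEP) = 477.85 / (24.7 − 13) = 477.85/11.7 = 40.842 mL/cmH2O.
τ = R × C = 8.951 × 0.04084 L/cmH2O = 0.3656 s.
Fraction remaining at end-expiration = e^(−Te/τ) = e^(−0.68/0.3656) = 0.1557 → 15.57%.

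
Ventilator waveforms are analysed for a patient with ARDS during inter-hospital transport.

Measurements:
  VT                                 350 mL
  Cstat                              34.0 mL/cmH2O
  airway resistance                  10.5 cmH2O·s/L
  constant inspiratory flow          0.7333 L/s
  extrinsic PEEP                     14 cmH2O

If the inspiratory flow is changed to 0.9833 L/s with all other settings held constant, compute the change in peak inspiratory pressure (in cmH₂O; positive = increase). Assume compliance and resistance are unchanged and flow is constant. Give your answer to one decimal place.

2.6

PIP = Vt/C + R·V̇ + PEEP (constant-flow equation of motion).
Only the resistive term changes: ΔPIP = R × ΔV̇ = 10.5 × (0.9833 − 0.7333) = 10.5 × 0.25 = 2.625 cmH2O.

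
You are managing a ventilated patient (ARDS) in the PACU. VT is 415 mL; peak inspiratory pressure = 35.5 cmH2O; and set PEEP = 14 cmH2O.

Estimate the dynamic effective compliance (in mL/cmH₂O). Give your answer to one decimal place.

19.3

Dynamic compliance = Vt / (PIP − PEEP) = 415 / (35.5 − 14) = 415 / 21.5 = 19.302 mL/cmH2O.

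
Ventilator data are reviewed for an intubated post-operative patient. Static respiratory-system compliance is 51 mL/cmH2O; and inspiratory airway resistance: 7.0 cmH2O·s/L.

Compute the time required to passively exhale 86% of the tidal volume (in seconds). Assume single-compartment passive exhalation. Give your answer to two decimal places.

0.70

τ = R × C = 7.0 × 51 mL/cmH2O = 7.0 × 0.051 L/cmH2O = 0.357 s.
Exhaled fraction f = 1 − e^(−t/τ) → t = −τ·ln(1 − f) = −0.357·ln(0.14) = 0.7019 s.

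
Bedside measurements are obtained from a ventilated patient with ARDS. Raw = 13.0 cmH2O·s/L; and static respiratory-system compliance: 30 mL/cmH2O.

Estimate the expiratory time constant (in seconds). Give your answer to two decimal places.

0.39

τ = R × C = 13.0 × 30 mL/cmH2O = 13.0 × 0.030 L/cmH2O = 0.39 s.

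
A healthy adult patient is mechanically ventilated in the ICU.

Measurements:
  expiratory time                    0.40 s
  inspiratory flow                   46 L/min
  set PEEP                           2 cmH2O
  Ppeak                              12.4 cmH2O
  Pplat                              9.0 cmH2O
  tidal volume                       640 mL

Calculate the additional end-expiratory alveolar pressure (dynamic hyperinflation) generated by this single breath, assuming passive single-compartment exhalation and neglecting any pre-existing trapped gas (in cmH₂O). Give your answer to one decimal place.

2.6

Flow: 46 L/min ÷ 60 = 0.7667 L/s.
R = (PIP − Pplat)/V̇ = (12.4 − 9.0) / 0.7667 = 3.4/0.7667 = 4.435 cmH2O·s/L.
C = Vt/(Pplat − PEEP) = 640.0 / (9.0 − 2) = 640.0/7.0 = 91.429 mL/cmH2O.
τ = R × C = 4.435 × 0.09143 L/cmH2O = 0.4055 s.
Fraction remaining = e^(−Te/τ) = e^(−0.40/0.4055) = 0.3729; trapped volume = 640.0 × 0.3729 = 238.66 mL.
Additional alveolar pressure from trapping ≈ V_trapped / C = 238.66 / 91.429 = 2.61 cmH2O.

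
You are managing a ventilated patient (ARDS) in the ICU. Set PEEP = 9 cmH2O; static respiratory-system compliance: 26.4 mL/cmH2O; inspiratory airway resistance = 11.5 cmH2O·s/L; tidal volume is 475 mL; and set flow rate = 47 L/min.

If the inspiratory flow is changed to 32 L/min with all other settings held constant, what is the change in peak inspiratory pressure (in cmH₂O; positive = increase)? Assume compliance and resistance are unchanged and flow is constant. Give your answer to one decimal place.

Flow: 47 L/min ÷ 60 = 0.7833 L/s.
New flow: 32 L/min ÷ 60 = 0.5333 L/s.
PIP = Vt/C + R·V̇ + PEEP (constant-flow equation of motion).
Only the resistive term changes: ΔPIP = R × ΔV̇ = 11.5 × (0.5333 − 0.7833) = 11.5 × -0.25 = -2.875 cmH2O.

-2.9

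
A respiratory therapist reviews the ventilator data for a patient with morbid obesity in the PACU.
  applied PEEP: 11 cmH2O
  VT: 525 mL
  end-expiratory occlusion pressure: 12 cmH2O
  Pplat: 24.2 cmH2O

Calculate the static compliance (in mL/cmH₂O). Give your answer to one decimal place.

End-expiratory occlusion gives total PEEP = 12 cmH2O (intrinsic PEEP = 12 − 11 = 1). Use total PEEP for the elastic gradient.
Cstat = Vt / (Pplat − PEEPtotal) = 525 / (24.2 − 12) = 525 / 12.2 = 43.033 mL/cmH2O.

43.0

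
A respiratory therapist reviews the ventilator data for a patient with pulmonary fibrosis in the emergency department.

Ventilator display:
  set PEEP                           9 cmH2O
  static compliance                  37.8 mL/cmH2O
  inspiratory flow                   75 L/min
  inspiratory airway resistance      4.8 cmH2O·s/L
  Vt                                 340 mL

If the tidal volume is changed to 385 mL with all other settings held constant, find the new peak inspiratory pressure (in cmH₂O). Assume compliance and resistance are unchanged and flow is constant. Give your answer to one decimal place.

25.2

Flow: 75 L/min ÷ 60 = 1.25 L/s.
PIP = Vt/C + R·V̇ + PEEP (constant-flow equation of motion).
Only the elastic term changes: ΔPIP = ΔVt / C = (385 − 340) / 37.8 = 1.19 cmH2O.
Original PIP = 340/37.8 + 4.8×1.25 + 9 = 23.995 cmH2O; new PIP = 23.995 + (1.19) = 25.185 cmH2O.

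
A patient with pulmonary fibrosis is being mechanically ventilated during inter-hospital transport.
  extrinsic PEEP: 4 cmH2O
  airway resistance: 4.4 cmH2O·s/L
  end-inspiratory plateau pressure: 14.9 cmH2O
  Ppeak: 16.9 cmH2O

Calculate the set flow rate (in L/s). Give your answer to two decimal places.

flow = (PIP − Pplat) / Raw = 2.0 / 4.4 = 0.4545 L/s.

0.45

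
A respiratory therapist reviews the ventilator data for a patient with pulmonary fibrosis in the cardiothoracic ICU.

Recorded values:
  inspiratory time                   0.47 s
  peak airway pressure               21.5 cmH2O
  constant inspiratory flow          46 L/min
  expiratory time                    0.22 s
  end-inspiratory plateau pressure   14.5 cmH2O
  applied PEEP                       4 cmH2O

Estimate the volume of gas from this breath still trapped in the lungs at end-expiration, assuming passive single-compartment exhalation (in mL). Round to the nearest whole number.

Flow: 46 L/min ÷ 60 = 0.7667 L/s.
Vt = flow × Ti = 0.7667 L/s × 0.47 s × 1000 mL/L = 360.35 mL.
R = (PIP − Pplat)/V̇ = (21.5 − 14.5) / 0.7667 = 7.0/0.7667 = 9.13 cmH2O·s/L.
C = Vt/(Pplat − PEEP) = 360.35 / (14.5 − 4) = 360.35/10.5 = 34.319 mL/cmH2O.
τ = R × C = 9.13 × 0.03432 L/cmH2O = 0.3133 s.
Fraction remaining = e^(−Te/τ) = e^(−0.22/0.3133) = 0.4955.
Trapped volume = 360.35 × 0.4955 = 178.55 mL.

179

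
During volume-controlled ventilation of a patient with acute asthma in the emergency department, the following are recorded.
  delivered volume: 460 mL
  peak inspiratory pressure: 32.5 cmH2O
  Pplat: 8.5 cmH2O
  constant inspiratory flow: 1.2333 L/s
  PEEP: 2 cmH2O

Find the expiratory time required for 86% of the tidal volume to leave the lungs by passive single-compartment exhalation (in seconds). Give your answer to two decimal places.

R = (PIP − Pplat)/V̇ = (32.5 − 8.5) / 1.2333 = 24.0/1.2333 = 19.46 cmH2O·s/L.
C = Vt/(Pplat − PEEP) = 460.0 / (8.5 − 2) = 460.0/6.5 = 70.769 mL/cmH2O.
τ = R × C = 19.46 × 0.07077 L/cmH2O = 1.377 s.
t = −τ·ln(1 − 0.86) = −1.377·ln(0.14) = 2.707 s.

2.71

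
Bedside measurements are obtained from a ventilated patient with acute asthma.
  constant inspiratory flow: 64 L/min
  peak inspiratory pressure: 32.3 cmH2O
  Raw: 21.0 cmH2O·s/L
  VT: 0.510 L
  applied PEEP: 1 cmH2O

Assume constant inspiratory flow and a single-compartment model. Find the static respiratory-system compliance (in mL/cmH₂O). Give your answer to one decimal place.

Flow: 64 L/min ÷ 60 = 1.0667 L/s.
Equation of motion (constant flow): PIP = Vt/C + R·V̇ + PEEP.
Vt/C = PIP − R·V̇ − PEEP = 32.3 − 21.0×1.0667 − 1 = 32.3 − 22.401 − 1 = 8.899 cmH2O.
C = Vt / 8.899 = 510 / 8.899 = 57.31 mL/cmH2O.

57.3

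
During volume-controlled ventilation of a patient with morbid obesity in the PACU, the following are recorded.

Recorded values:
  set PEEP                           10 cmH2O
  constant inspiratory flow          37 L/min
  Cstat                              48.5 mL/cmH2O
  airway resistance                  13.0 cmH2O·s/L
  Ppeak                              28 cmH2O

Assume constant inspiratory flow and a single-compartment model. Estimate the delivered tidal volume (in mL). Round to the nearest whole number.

Flow: 37 L/min ÷ 60 = 0.6167 L/s.
Equation of motion (constant flow): PIP = Vt/C + R·V̇ + PEEP.
Vt/C = PIP − R·V̇ − PEEP = 28 − 8.017 − 10 = 9.983 cmH2O.
Vt = C × 9.983 = 48.5 × 9.983 = 484.18 mL.

484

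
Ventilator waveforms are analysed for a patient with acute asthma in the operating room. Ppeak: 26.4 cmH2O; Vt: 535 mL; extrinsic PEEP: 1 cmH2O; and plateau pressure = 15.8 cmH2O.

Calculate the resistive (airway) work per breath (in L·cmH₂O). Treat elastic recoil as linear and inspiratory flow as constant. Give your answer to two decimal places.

With constant inspiratory flow the resistive pressure is constant at PIP − Pplat = 26.4 − 15.8 = 10.6 cmH2O, so resistive work = 10.6 × 0.535 = 5.671 L·cmH2O.

5.67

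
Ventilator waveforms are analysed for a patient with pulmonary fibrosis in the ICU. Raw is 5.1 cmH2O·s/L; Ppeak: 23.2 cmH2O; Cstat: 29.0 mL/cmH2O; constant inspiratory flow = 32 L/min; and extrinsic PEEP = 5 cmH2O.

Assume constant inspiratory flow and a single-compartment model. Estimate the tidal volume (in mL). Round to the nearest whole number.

Flow: 32 L/min ÷ 60 = 0.5333 L/s.
Equation of motion (constant flow): PIP = Vt/C + R·V̇ + PEEP.
Vt/C = PIP − R·V̇ − PEEP = 23.2 − 2.72 − 5 = 15.48 cmH2O.
Vt = C × 15.48 = 29.0 × 15.48 = 448.92 mL.

449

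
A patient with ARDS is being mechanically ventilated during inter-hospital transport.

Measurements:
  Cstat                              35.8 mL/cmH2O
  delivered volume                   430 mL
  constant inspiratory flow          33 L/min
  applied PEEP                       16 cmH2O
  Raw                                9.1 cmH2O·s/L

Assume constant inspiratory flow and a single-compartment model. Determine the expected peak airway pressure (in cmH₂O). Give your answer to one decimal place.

Flow: 33 L/min ÷ 60 = 0.55 L/s.
Equation of motion (constant flow): PIP = Vt/C + R·V̇ + PEEP.
PIP = 430/35.8 + 9.1×0.55 + 16 = 12.011 + 5.005 + 16 = 33.016 cmH2O.

33.0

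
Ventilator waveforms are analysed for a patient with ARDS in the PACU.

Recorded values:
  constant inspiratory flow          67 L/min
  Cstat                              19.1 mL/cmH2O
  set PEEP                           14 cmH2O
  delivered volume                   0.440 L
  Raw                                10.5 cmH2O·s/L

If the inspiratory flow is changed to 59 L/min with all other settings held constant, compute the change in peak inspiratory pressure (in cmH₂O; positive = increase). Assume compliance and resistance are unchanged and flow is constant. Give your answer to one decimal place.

Flow: 67 L/min ÷ 60 = 1.1167 L/s.
New flow: 59 L/min ÷ 60 = 0.9833 L/s.
PIP = Vt/C + R·V̇ + PEEP (constant-flow equation of motion).
Only the resistive term changes: ΔPIP = R × ΔV̇ = 10.5 × (0.9833 − 1.1167) = 10.5 × -0.1334 = -1.401 cmH2O.

-1.4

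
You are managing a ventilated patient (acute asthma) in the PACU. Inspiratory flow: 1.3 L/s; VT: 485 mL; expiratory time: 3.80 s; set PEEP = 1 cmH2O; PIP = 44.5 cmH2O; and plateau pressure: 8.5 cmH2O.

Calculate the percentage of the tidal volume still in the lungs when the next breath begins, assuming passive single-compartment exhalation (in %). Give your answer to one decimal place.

R = (PIP − Pplat)/V̇ = (44.5 − 8.5) / 1.3 = 36.0/1.3 = 27.692 cmH2O·s/L.
C = Vt/(Pplat − PEEP) = 485.0 / (8.5 − 1) = 485.0/7.5 = 64.667 mL/cmH2O.
τ = R × C = 27.692 × 0.06467 L/cmH2O = 1.791 s.
Fraction remaining at end-expiration = e^(−Te/τ) = e^(−3.80/1.791) = 0.1198 → 11.98%.

12.0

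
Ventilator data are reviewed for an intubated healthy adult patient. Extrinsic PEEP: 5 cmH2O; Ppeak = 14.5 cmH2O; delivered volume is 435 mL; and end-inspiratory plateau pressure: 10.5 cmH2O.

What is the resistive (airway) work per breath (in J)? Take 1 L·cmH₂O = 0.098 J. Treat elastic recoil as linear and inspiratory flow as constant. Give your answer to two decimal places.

0.17

With constant inspiratory flow the resistive pressure is constant at PIP − Pplat = 14.5 − 10.5 = 4.0 cmH2O, so resistive work = 4.0 × 0.435 = 1.74 L·cmH2O.
× 0.098 J/(L·cmH2O) → 0.1705 J.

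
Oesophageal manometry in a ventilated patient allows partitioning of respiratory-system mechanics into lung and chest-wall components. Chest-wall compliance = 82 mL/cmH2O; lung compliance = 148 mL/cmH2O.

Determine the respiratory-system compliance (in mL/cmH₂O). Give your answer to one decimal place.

Lung and chest wall are elastances in series: 1/Crs = 1/CL + 1/Ccw.
1/Crs = 1/148 + 1/82 = 0.01895.
Crs = 52.77 mL/cmH2O.

52.8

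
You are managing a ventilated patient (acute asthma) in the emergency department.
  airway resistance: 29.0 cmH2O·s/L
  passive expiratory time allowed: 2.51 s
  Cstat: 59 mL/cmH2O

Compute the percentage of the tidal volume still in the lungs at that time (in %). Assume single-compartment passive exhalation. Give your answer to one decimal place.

τ = R × C = 29.0 × 59 mL/cmH2O = 29.0 × 0.059 L/cmH2O = 1.711 s.
Passive exhalation: V(t)/V₀ = e^(−t/τ) = e^(−2.51/1.711) = 0.2306.
Fraction remaining = 0.2306 → 23.06%.

23.1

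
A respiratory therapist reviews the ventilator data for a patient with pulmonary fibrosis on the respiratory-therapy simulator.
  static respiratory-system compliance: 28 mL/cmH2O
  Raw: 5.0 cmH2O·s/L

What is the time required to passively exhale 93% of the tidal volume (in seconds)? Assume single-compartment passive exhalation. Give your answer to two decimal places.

0.37

τ = R × C = 5.0 × 28 mL/cmH2O = 5.0 × 0.028 L/cmH2O = 0.14 s.
Exhaled fraction f = 1 − e^(−t/τ) → t = −τ·ln(1 − f) = −0.14·ln(0.07) = 0.3723 s.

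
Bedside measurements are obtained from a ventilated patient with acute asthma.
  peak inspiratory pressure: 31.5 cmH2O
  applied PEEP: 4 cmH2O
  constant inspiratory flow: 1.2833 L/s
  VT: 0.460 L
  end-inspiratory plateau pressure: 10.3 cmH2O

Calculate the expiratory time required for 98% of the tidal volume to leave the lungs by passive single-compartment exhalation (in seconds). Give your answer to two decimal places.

4.72

R = (PIP − Pplat)/V̇ = (31.5 − 10.3) / 1.2833 = 21.2/1.2833 = 16.52 cmH2O·s/L.
C = Vt/(Pplat − PEEP) = 460.0 / (10.3 − 4) = 460.0/6.3 = 73.016 mL/cmH2O.
τ = R × C = 16.52 × 0.07302 L/cmH2O = 1.206 s.
t = −τ·ln(1 − 0.98) = −1.206·ln(0.02) = 4.718 s.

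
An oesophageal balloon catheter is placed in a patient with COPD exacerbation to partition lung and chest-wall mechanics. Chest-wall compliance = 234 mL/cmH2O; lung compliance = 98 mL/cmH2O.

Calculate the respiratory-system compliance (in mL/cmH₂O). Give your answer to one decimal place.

Lung and chest wall are elastances in series: 1/Crs = 1/CL + 1/Ccw.
1/Crs = 1/98 + 1/234 = 0.01448.
Crs = 69.061 mL/cmH2O.

69.1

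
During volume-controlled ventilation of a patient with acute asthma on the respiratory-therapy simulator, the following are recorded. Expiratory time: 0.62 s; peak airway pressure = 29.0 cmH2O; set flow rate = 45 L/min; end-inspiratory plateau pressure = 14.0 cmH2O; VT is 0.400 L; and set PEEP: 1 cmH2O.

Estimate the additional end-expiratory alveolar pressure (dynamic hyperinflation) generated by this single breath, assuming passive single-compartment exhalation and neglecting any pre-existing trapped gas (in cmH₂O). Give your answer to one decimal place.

4.7

Flow: 45 L/min ÷ 60 = 0.75 L/s.
R = (PIP − Pplat)/V̇ = (29.0 − 14.0) / 0.75 = 15.0/0.75 = 20.0 cmH2O·s/L.
C = Vt/(Pplat − PEEP) = 400.0 / (14.0 − 1) = 400.0/13.0 = 30.769 mL/cmH2O.
τ = R × C = 20.0 × 0.03077 L/cmH2O = 0.6154 s.
Fraction remaining = e^(−Te/τ) = e^(−0.62/0.6154) = 0.3651; trapped volume = 400.0 × 0.3651 = 146.04 mL.
Additional alveolar pressure from trapping ≈ V_trapped / C = 146.04 / 30.769 = 4.746 cmH2O.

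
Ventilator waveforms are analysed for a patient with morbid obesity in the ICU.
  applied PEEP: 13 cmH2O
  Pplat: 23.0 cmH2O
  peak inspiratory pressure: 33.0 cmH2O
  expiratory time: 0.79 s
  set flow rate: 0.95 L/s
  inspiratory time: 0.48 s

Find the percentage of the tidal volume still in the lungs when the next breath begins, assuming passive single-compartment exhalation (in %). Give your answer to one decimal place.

Vt = flow × Ti = 0.95 L/s × 0.48 s × 1000 mL/L = 456.0 mL.
R = (PIP − Pplat)/V̇ = (33.0 − 23.0) / 0.95 = 10.0/0.95 = 10.526 cmH2O·s/L.
C = Vt/(Pplat − PEEP) = 456.0 / (23.0 − 13) = 456.0/10.0 = 45.6 mL/cmH2O.
τ = R × C = 10.526 × 0.0456 L/cmH2O = 0.48 s.
Fraction remaining at end-expiration = e^(−Te/τ) = e^(−0.79/0.48) = 0.1929 → 19.29%.

19.3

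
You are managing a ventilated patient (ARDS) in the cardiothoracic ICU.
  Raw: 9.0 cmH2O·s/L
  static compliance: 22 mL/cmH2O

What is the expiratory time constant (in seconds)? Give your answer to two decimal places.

τ = R × C = 9.0 × 22 mL/cmH2O = 9.0 × 0.022 L/cmH2O = 0.198 s.

0.20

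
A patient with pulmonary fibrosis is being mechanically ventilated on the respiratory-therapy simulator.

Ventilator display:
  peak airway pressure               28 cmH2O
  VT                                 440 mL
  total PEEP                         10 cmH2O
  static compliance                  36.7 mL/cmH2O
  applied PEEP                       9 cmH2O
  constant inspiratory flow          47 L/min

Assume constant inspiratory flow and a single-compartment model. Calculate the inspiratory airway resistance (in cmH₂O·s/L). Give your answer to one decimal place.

7.7

Flow: 47 L/min ÷ 60 = 0.7833 L/s.
Total PEEP = 10 cmH2O (set 9 + intrinsic 1); this is the baseline alveolar pressure.
Equation of motion (constant flow): PIP = Vt/C + R·V̇ + PEEP.
R·V̇ = PIP − Vt/C − PEEP = 28 − 440/36.7 − 10 = 28 − 11.989 − 10 = 6.011 cmH2O.
R = 6.011 / 0.7833 = 7.674 cmH2O·s/L.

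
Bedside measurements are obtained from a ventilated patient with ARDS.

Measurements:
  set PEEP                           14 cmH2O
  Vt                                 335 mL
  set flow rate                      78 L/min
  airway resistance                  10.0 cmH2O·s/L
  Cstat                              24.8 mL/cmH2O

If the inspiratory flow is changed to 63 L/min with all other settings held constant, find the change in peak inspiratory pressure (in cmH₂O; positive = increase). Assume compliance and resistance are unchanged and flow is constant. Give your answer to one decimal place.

-2.5

Flow: 78 L/min ÷ 60 = 1.3 L/s.
New flow: 63 L/min ÷ 60 = 1.05 L/s.
PIP = Vt/C + R·V̇ + PEEP (constant-flow equation of motion).
Only the resistive term changes: ΔPIP = R × ΔV̇ = 10.0 × (1.05 − 1.3) = 10.0 × -0.25 = -2.5 cmH2O.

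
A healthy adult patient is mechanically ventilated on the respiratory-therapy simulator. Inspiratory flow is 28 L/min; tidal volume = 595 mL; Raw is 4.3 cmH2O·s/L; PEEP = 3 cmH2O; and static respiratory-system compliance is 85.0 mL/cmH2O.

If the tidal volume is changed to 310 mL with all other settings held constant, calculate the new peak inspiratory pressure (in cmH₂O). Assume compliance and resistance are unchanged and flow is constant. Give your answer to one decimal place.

Flow: 28 L/min ÷ 60 = 0.4667 L/s.
PIP = Vt/C + R·V̇ + PEEP (constant-flow equation of motion).
Only the elastic term changes: ΔPIP = ΔVt / C = (310 − 595) / 85.0 = -3.353 cmH2O.
Original PIP = 595/85.0 + 4.3×0.4667 + 3 = 12.007 cmH2O; new PIP = 12.007 + (-3.353) = 8.654 cmH2O.

8.7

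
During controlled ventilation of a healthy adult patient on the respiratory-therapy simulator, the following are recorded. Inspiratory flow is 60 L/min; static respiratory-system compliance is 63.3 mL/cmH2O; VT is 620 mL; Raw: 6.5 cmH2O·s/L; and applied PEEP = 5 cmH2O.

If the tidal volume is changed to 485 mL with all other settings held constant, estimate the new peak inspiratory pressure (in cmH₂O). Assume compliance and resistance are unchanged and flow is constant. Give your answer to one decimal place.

Flow: 60 L/min ÷ 60 = 1 L/s.
PIP = Vt/C + R·V̇ + PEEP (constant-flow equation of motion).
Only the elastic term changes: ΔPIP = ΔVt / C = (485 − 620) / 63.3 = -2.133 cmH2O.
Original PIP = 620/63.3 + 6.5×1 + 5 = 21.295 cmH2O; new PIP = 21.295 + (-2.133) = 19.162 cmH2O.

19.2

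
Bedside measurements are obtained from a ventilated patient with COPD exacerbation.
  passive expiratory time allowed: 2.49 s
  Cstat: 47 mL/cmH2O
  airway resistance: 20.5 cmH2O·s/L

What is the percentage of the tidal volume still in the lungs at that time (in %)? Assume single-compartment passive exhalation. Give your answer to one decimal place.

τ = R × C = 20.5 × 47 mL/cmH2O = 20.5 × 0.047 L/cmH2O = 0.9635 s.
Passive exhalation: V(t)/V₀ = e^(−t/τ) = e^(−2.49/0.9635) = 0.07545.
Fraction remaining = 0.07545 → 7.545%.

7.5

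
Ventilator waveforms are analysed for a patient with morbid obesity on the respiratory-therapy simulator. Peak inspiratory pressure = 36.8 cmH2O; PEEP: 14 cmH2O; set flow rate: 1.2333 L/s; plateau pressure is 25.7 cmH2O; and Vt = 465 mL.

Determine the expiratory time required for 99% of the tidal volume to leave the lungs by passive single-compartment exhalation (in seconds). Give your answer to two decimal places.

R = (PIP − Pplat)/V̇ = (36.8 − 25.7) / 1.2333 = 11.1/1.2333 = 9.0 cmH2O·s/L.
C = Vt/(Pplat − PEEP) = 465.0 / (25.7 − 14) = 465.0/11.7 = 39.744 mL/cmH2O.
τ = R × C = 9.0 × 0.03974 L/cmH2O = 0.3577 s.
t = −τ·ln(1 − 0.99) = −0.3577·ln(0.01) = 1.647 s.

1.65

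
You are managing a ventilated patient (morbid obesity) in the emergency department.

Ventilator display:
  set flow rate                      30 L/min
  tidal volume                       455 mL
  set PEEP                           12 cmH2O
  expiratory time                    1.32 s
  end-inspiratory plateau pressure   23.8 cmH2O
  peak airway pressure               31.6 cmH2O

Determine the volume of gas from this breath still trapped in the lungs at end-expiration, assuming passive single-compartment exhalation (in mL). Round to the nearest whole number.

Flow: 30 L/min ÷ 60 = 0.5 L/s.
R = (PIP − Pplat)/V̇ = (31.6 − 23.8) / 0.5 = 7.8/0.5 = 15.6 cmH2O·s/L.
C = Vt/(Pplat − PEEP) = 455.0 / (23.8 − 12) = 455.0/11.8 = 38.559 mL/cmH2O.
τ = R × C = 15.6 × 0.03856 L/cmH2O = 0.6015 s.
Fraction remaining = e^(−Te/τ) = e^(−1.32/0.6015) = 0.1114.
Trapped volume = 455.0 × 0.1114 = 50.687 mL.

51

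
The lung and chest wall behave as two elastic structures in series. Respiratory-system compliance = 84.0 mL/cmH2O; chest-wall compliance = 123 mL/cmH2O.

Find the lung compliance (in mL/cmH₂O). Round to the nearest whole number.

265

1/CL = 1/Crs − 1/Ccw.
1/CL = 1/84.0 − 1/123 = 0.003775.
CL = 264.9 mL/cmH2O.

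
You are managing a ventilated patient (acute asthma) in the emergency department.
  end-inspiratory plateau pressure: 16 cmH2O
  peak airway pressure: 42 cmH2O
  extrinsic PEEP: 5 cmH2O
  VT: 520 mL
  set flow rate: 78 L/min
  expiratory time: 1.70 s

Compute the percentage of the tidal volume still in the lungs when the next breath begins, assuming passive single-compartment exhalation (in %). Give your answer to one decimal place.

16.6

Flow: 78 L/min ÷ 60 = 1.3 L/s.
R = (PIP − Pplat)/V̇ = (42 − 16) / 1.3 = 26.0/1.3 = 20.0 cmH2O·s/L.
C = Vt/(Pplat − PEEP) = 520.0 / (16 − 5) = 520.0/11.0 = 47.273 mL/cmH2O.
τ = R × C = 20.0 × 0.04727 L/cmH2O = 0.9454 s.
Fraction remaining at end-expiration = e^(−Te/τ) = e^(−1.70/0.9454) = 0.1656 → 16.56%.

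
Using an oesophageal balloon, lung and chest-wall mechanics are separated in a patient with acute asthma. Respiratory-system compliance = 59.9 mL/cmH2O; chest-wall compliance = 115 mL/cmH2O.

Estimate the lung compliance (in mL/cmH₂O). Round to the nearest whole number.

125

1/CL = 1/Crs − 1/Ccw.
1/CL = 1/59.9 − 1/115 = 0.007999.
CL = 125.02 mL/cmH2O.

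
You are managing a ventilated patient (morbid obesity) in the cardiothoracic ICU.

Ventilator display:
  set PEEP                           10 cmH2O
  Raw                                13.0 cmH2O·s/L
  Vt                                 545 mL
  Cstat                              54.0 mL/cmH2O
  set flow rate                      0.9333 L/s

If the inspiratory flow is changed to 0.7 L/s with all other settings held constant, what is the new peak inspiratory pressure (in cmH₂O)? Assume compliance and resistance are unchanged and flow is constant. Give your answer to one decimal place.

29.2

PIP = Vt/C + R·V̇ + PEEP (constant-flow equation of motion).
Only the resistive term changes: ΔPIP = R × ΔV̇ = 13.0 × (0.7 − 0.9333) = 13.0 × -0.2333 = -3.033 cmH2O.
Original PIP = 545/54.0 + 13.0×0.9333 + 10 = 32.225 cmH2O; new PIP = 32.225 + (-3.033) = 29.192 cmH2O.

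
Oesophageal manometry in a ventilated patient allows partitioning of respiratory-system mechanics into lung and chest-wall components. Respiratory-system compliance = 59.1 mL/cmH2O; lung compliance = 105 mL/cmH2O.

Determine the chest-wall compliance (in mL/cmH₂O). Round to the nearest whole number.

135

1/Ccw = 1/Crs − 1/CL.
1/Ccw = 1/59.1 − 1/105 = 0.007397.
Ccw = 135.19 mL/cmH2O.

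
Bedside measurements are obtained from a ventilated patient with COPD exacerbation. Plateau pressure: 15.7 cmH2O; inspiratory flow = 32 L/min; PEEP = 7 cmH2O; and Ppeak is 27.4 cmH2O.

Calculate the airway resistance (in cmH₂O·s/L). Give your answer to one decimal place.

21.9

Flow: 32 L/min ÷ 60 = 0.5333 L/s.
Raw = (PIP − Pplat) / flow = (27.4 − 15.7) / 0.5333 = 11.7 / 0.5333 = 21.939 cmH2O·s/L.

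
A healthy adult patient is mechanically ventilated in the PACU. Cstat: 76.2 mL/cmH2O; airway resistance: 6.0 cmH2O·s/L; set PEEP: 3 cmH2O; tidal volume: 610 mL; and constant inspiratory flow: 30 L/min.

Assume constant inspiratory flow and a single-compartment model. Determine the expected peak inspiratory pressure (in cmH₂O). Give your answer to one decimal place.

14.0

Flow: 30 L/min ÷ 60 = 0.5 L/s.
Equation of motion (constant flow): PIP = Vt/C + R·V̇ + PEEP.
PIP = 610/76.2 + 6.0×0.5 + 3 = 8.005 + 3.0 + 3 = 14.005 cmH2O.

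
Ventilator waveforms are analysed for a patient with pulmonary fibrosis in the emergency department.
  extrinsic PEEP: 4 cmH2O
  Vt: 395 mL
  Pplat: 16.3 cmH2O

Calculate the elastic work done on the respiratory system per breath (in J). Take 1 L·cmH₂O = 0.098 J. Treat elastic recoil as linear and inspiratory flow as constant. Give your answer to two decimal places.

Elastic work ≈ ½ × (Pplat − PEEP) × Vt = 0.5 × (16.3 − 4) × 0.395 L = 0.5 × 12.3 × 0.395 = 2.429 L·cmH2O.
× 0.098 J/(L·cmH2O) → 0.238 J.

0.24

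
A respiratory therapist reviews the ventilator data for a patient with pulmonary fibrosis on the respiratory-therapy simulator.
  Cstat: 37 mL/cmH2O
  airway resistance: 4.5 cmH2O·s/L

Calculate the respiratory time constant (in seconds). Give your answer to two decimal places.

0.17

τ = R × C = 4.5 × 37 mL/cmH2O = 4.5 × 0.037 L/cmH2O = 0.1665 s.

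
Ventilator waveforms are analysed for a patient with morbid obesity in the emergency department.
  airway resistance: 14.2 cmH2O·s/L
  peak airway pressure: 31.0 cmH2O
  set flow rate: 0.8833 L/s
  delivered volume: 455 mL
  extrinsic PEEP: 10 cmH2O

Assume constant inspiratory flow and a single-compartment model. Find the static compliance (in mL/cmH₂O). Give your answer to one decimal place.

53.8

Equation of motion (constant flow): PIP = Vt/C + R·V̇ + PEEP.
Vt/C = PIP − R·V̇ − PEEP = 31.0 − 14.2×0.8833 − 10 = 31.0 − 12.543 − 10 = 8.457 cmH2O.
C = Vt / 8.457 = 455 / 8.457 = 53.802 mL/cmH2O.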